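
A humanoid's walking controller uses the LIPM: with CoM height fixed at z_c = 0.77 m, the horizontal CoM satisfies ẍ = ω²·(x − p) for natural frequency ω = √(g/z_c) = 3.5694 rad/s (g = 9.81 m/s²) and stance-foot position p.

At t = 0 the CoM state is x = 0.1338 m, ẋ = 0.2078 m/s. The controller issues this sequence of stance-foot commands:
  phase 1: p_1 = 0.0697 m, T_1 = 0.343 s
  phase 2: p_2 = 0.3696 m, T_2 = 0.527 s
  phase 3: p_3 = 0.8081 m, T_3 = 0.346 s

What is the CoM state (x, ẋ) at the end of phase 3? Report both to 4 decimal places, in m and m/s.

x = 1.2944, ẋ = 2.2383

phase 1: p=0.0697, T=0.343, ωT=1.224304, cosh=1.847880, sinh=1.553918; start (x,ẋ)=(0.133800, 0.207800) → end (x,ẋ)=(0.278614, 0.739524)
phase 2: p=0.3696, T=0.527, ωT=1.881074, cosh=3.356486, sinh=3.204060; start (x,ẋ)=(0.278614, 0.739524) → end (x,ẋ)=(0.728037, 1.441629)
phase 3: p=0.8081, T=0.346, ωT=1.235012, cosh=1.864626, sinh=1.573795; start (x,ẋ)=(0.728037, 1.441629) → end (x,ẋ)=(1.294445, 2.238343)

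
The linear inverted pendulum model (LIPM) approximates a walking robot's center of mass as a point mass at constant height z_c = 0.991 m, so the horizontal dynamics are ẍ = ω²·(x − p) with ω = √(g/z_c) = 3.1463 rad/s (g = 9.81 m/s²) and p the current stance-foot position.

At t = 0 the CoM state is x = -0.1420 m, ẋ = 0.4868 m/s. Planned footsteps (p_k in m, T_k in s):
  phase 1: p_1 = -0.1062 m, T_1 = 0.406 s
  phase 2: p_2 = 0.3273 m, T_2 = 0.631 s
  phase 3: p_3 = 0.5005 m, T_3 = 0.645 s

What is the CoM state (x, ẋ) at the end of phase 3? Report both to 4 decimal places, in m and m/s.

x = -0.3652, ẋ = -2.6246

phase 1: p=-0.1062, T=0.406, ωT=1.277398, cosh=1.933027, sinh=1.654265; start (x,ẋ)=(-0.142000, 0.486800) → end (x,ẋ)=(0.080548, 0.754665)
phase 2: p=0.3273, T=0.631, ωT=1.985315, cosh=3.709340, sinh=3.572003; start (x,ẋ)=(0.080548, 0.754665) → end (x,ẋ)=(0.268786, 0.026164)
phase 3: p=0.5005, T=0.645, ωT=2.029364, cosh=3.870330, sinh=3.738911; start (x,ẋ)=(0.268786, 0.026164) → end (x,ẋ)=(-0.365217, -2.624557)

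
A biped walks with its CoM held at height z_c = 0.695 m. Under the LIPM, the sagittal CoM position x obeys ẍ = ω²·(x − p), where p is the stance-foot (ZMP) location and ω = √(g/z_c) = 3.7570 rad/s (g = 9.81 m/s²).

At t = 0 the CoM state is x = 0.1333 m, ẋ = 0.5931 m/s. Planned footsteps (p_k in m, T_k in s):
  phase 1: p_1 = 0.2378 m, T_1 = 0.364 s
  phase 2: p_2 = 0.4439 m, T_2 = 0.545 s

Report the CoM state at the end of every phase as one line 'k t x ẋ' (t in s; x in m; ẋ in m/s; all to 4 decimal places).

phase 1: p=0.2378, T=0.364, ωT=1.367548, cosh=2.090222, sinh=1.835491; start (x,ẋ)=(0.133300, 0.593100) → end (x,ẋ)=(0.309132, 0.519085)
phase 2: p=0.4439, T=0.545, ωT=2.047565, cosh=3.939029, sinh=3.809980; start (x,ẋ)=(0.309132, 0.519085) → end (x,ẋ)=(0.439451, 0.115611)

1 0.3640 0.3091 0.5191
2 0.9090 0.4395 0.1156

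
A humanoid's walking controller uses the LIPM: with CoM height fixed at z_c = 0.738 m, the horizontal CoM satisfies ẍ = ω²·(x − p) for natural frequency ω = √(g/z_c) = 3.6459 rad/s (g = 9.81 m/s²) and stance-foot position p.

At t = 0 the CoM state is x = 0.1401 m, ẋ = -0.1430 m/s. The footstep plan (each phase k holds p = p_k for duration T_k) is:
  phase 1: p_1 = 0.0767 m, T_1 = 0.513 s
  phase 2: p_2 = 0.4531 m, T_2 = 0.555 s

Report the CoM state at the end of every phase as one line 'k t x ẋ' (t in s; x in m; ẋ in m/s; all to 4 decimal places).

phase 1: p=0.0767, T=0.513, ωT=1.870347, cosh=3.322308, sinh=3.168238; start (x,ẋ)=(0.140100, -0.143000) → end (x,ẋ)=(0.163069, 0.257248)
phase 2: p=0.4531, T=0.555, ωT=2.023475, cosh=3.848379, sinh=3.716184; start (x,ẋ)=(0.163069, 0.257248) → end (x,ẋ)=(-0.400841, -2.939589)

1 0.5130 0.1631 0.2572
2 1.0680 -0.4008 -2.9396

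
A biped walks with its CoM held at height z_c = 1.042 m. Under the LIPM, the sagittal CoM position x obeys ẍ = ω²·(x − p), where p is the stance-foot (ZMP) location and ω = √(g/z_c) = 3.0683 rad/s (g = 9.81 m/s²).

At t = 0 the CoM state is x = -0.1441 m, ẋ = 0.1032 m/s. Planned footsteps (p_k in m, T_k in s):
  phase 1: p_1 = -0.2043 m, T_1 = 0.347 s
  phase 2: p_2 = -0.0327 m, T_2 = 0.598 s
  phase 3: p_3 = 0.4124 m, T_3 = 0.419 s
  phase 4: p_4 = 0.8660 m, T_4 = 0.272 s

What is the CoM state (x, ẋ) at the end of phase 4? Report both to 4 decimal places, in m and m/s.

x = 0.9857, ẋ = 1.1448

phase 1: p=-0.2043, T=0.347, ωT=1.064700, cosh=1.622400, sinh=1.277569; start (x,ẋ)=(-0.144100, 0.103200) → end (x,ẋ)=(-0.063661, 0.403414)
phase 2: p=-0.0327, T=0.598, ωT=1.834843, cosh=3.211896, sinh=3.052257; start (x,ẋ)=(-0.063661, 0.403414) → end (x,ẋ)=(0.269159, 1.005761)
phase 3: p=0.4124, T=0.419, ωT=1.285618, cosh=1.946691, sinh=1.670211; start (x,ẋ)=(0.269159, 1.005761) → end (x,ẋ)=(0.681035, 1.223840)
phase 4: p=0.8660, T=0.272, ωT=0.834578, cosh=1.368949, sinh=0.934891; start (x,ẋ)=(0.681035, 1.223840) → end (x,ẋ)=(0.985689, 1.144798)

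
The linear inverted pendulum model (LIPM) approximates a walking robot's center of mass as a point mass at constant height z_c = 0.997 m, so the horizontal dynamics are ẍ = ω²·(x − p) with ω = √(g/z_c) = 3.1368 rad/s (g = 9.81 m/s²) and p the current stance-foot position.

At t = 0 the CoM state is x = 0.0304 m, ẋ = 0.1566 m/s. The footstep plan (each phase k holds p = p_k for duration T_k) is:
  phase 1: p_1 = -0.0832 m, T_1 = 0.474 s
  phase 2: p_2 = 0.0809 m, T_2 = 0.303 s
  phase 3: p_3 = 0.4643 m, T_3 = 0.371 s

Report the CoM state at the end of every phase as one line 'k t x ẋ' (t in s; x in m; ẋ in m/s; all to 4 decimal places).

phase 1: p=-0.0832, T=0.474, ωT=1.486843, cosh=2.324598, sinh=2.098513; start (x,ẋ)=(0.030400, 0.156600) → end (x,ẋ)=(0.285639, 1.111817)
phase 2: p=0.0809, T=0.303, ωT=0.950450, cosh=1.486721, sinh=1.100154; start (x,ẋ)=(0.285639, 1.111817) → end (x,ẋ)=(0.775232, 2.359509)
phase 3: p=0.4643, T=0.371, ωT=1.163753, cosh=1.757119, sinh=1.444808; start (x,ẋ)=(0.775232, 2.359509) → end (x,ẋ)=(2.097433, 5.555107)

1 0.4740 0.2856 1.1118
2 0.7770 0.7752 2.3595
3 1.1480 2.0974 5.5551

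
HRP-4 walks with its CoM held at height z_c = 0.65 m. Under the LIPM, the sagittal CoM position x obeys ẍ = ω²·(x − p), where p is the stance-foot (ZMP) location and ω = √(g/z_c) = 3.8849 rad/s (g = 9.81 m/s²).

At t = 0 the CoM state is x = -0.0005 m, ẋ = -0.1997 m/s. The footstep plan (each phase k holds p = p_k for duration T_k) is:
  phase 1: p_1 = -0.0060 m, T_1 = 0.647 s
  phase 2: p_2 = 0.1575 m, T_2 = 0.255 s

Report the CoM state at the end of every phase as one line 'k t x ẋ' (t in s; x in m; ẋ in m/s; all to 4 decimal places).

1 0.6470 -0.2871 -1.1100
2 0.9020 -0.8554 -3.7058

phase 1: p=-0.0060, T=0.647, ωT=2.513530, cosh=6.214714, sinh=6.133733; start (x,ẋ)=(-0.000500, -0.199700) → end (x,ẋ)=(-0.287118, -1.110019)
phase 2: p=0.1575, T=0.255, ωT=0.990650, cosh=1.532159, sinh=1.160824; start (x,ẋ)=(-0.287118, -1.110019) → end (x,ẋ)=(-0.855404, -3.705815)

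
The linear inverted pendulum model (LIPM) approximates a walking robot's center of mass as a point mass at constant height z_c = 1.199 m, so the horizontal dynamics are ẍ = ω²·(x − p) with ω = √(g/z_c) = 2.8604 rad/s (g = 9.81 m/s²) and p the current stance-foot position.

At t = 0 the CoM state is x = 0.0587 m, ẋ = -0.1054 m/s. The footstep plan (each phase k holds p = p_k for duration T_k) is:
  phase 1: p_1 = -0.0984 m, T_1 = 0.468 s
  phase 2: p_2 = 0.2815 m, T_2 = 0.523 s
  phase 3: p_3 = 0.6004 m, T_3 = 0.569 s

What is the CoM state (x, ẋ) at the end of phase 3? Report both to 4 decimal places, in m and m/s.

phase 1: p=-0.0984, T=0.468, ωT=1.338667, cosh=2.038076, sinh=1.775881; start (x,ẋ)=(0.058700, -0.105400) → end (x,ẋ)=(0.156344, 0.583212)
phase 2: p=0.2815, T=0.523, ωT=1.495989, cosh=2.343888, sinh=2.119862; start (x,ẋ)=(0.156344, 0.583212) → end (x,ẋ)=(0.420371, 0.608083)
phase 3: p=0.6004, T=0.569, ωT=1.627568, cosh=2.643941, sinh=2.447534; start (x,ẋ)=(0.420371, 0.608083) → end (x,ẋ)=(0.644727, 0.347365)

x = 0.6447, ẋ = 0.3474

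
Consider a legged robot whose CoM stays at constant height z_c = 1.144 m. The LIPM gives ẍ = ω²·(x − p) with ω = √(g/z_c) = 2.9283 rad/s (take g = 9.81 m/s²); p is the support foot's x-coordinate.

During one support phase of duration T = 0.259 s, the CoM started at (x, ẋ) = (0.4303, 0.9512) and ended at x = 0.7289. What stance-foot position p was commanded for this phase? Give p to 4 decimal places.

ωT = 2.9283·0.259 = 0.758430; cosh(ωT) = 1.301661, sinh(ωT) = 0.833260
x(T) = p + (x₀−p)·cosh(ωT) + (ẋ₀/ω)·sinh(ωT) ⇒ p·(1 − cosh) = x(T) − x₀·cosh − (ẋ₀/ω)·sinh
numerator   = 0.7289 − (0.4303)·1.301661 − (0.9512/2.9283)·0.833260 = -0.101873
denominator = 1 − 1.301661 = -0.301661
p = -0.101873 / -0.301661 = 0.3377

p = 0.3377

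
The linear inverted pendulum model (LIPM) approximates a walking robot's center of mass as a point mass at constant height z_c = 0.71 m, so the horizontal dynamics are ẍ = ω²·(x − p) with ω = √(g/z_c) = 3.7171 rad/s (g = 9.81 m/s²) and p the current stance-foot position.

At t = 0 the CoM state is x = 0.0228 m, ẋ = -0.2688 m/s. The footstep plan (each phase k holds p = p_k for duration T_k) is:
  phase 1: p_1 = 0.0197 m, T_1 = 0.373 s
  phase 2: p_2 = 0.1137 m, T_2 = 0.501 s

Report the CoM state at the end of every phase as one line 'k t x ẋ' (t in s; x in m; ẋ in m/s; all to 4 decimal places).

phase 1: p=0.0197, T=0.373, ωT=1.386478, cosh=2.125345, sinh=1.875391; start (x,ẋ)=(0.022800, -0.268800) → end (x,ẋ)=(-0.109329, -0.549683)
phase 2: p=0.1137, T=0.501, ωT=1.862267, cosh=3.296818, sinh=3.141498; start (x,ẋ)=(-0.109329, -0.549683) → end (x,ẋ)=(-1.086150, -4.416575)

1 0.3730 -0.1093 -0.5497
2 0.8740 -1.0861 -4.4166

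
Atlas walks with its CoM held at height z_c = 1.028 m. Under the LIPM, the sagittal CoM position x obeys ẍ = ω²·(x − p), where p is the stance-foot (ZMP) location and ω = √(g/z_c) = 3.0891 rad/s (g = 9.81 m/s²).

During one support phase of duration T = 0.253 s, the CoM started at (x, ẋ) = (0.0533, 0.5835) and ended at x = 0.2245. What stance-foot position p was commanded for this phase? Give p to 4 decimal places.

ωT = 3.0891·0.253 = 0.781542; cosh(ωT) = 1.321269, sinh(ωT) = 0.863570
x(T) = p + (x₀−p)·cosh(ωT) + (ẋ₀/ω)·sinh(ωT) ⇒ p·(1 − cosh) = x(T) − x₀·cosh − (ẋ₀/ω)·sinh
numerator   = 0.2245 − (0.0533)·1.321269 − (0.5835/3.0891)·0.863570 = -0.009043
denominator = 1 − 1.321269 = -0.321269
p = -0.009043 / -0.321269 = 0.0281

p = 0.0281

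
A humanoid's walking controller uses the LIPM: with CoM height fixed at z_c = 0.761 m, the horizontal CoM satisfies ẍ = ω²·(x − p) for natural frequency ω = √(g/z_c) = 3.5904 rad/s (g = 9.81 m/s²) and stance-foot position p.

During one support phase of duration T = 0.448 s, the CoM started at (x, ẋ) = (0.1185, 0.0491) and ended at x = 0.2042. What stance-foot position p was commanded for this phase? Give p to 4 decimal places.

p = 0.0854

ωT = 3.5904·0.448 = 1.608499; cosh(ωT) = 2.597748, sinh(ωT) = 2.397560
x(T) = p + (x₀−p)·cosh(ωT) + (ẋ₀/ω)·sinh(ωT) ⇒ p·(1 − cosh) = x(T) − x₀·cosh − (ẋ₀/ω)·sinh
numerator   = 0.2042 − (0.1185)·2.597748 − (0.0491/3.5904)·2.397560 = -0.136421
denominator = 1 − 2.597748 = -1.597748
p = -0.136421 / -1.597748 = 0.0854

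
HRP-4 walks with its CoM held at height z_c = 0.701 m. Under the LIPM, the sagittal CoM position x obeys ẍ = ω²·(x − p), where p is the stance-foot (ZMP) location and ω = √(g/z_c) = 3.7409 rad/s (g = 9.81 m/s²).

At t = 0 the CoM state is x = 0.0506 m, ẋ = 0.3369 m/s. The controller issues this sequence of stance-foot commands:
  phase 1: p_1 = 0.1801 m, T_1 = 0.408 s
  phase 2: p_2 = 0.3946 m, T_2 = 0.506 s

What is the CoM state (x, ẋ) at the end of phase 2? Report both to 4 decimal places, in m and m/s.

phase 1: p=0.1801, T=0.408, ωT=1.526287, cosh=2.409202, sinh=2.191861; start (x,ẋ)=(0.050600, 0.336900) → end (x,ẋ)=(0.065504, -0.250179)
phase 2: p=0.3946, T=0.506, ωT=1.892895, cosh=3.394599, sinh=3.243964; start (x,ẋ)=(0.065504, -0.250179) → end (x,ẋ)=(-0.939494, -4.842949)

x = -0.9395, ẋ = -4.8429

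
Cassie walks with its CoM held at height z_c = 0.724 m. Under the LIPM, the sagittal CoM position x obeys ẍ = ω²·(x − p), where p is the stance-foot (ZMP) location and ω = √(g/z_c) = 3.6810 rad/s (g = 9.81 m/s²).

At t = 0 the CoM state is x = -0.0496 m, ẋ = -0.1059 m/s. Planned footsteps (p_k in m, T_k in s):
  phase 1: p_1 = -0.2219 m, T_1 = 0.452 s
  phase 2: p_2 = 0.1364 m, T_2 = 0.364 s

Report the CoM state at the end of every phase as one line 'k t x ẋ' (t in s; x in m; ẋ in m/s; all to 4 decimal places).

1 0.4520 0.1760 1.3246
2 0.8160 0.8572 2.9618

phase 1: p=-0.2219, T=0.452, ωT=1.663812, cosh=2.734407, sinh=2.544991; start (x,ẋ)=(-0.049600, -0.105900) → end (x,ẋ)=(0.176020, 1.324552)
phase 2: p=0.1364, T=0.364, ωT=1.339884, cosh=2.040238, sinh=1.778362; start (x,ẋ)=(0.176020, 1.324552) → end (x,ẋ)=(0.857152, 2.961764)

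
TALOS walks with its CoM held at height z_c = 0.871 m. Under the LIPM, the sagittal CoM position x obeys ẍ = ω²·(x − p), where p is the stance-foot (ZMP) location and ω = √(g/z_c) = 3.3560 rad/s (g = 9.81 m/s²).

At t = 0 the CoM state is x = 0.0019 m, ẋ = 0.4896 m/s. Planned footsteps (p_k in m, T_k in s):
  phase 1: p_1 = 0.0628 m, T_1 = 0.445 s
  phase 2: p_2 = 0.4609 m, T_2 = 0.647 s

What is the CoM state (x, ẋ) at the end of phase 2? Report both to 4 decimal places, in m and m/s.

x = 0.3491, ẋ = -0.2050

phase 1: p=0.0628, T=0.445, ωT=1.493420, cosh=2.338450, sinh=2.113847; start (x,ẋ)=(0.001900, 0.489600) → end (x,ẋ)=(0.228773, 0.712876)
phase 2: p=0.4609, T=0.647, ωT=2.171332, cosh=4.441992, sinh=4.327966; start (x,ẋ)=(0.228773, 0.712876) → end (x,ẋ)=(0.349134, -0.204972)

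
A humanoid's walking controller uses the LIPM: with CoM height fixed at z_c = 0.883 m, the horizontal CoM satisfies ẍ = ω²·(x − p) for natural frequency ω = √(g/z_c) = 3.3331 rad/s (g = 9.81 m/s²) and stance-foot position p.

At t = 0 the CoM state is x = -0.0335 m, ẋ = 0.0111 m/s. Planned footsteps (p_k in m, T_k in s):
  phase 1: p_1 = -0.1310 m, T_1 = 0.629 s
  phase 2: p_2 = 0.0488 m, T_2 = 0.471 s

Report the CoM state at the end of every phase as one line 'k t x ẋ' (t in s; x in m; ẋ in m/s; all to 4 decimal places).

1 0.6290 0.2851 1.3482
2 1.1000 1.5710 5.1904

phase 1: p=-0.1310, T=0.629, ωT=2.096520, cosh=4.130342, sinh=4.007458; start (x,ẋ)=(-0.033500, 0.011100) → end (x,ẋ)=(0.285054, 1.348180)
phase 2: p=0.0488, T=0.471, ωT=1.569890, cosh=2.507094, sinh=2.299026; start (x,ẋ)=(0.285054, 1.348180) → end (x,ẋ)=(1.571026, 5.190401)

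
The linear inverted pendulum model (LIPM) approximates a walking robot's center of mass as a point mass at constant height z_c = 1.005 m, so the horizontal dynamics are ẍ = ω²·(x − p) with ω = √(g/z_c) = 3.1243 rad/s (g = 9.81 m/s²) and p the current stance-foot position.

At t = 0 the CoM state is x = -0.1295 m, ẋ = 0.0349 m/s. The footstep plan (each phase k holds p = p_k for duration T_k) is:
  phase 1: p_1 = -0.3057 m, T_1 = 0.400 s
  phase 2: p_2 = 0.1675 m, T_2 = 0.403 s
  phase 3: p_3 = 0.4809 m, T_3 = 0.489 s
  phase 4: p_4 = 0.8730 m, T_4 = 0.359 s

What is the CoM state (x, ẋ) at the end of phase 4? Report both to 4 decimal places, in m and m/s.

x = 2.4745, ẋ = 5.4987

phase 1: p=-0.3057, T=0.400, ωT=1.249720, cosh=1.887975, sinh=1.601390; start (x,ẋ)=(-0.129500, 0.034900) → end (x,ẋ)=(0.044850, 0.947458)
phase 2: p=0.1675, T=0.403, ωT=1.259093, cosh=1.903068, sinh=1.619157; start (x,ẋ)=(0.044850, 0.947458) → end (x,ẋ)=(0.425105, 1.182623)
phase 3: p=0.4809, T=0.489, ωT=1.527783, cosh=2.412482, sinh=2.195466; start (x,ẋ)=(0.425105, 1.182623) → end (x,ẋ)=(1.177331, 2.470340)
phase 4: p=0.8730, T=0.359, ωT=1.121624, cosh=1.697793, sinh=1.372042; start (x,ẋ)=(1.177331, 2.470340) → end (x,ẋ)=(2.474546, 5.498693)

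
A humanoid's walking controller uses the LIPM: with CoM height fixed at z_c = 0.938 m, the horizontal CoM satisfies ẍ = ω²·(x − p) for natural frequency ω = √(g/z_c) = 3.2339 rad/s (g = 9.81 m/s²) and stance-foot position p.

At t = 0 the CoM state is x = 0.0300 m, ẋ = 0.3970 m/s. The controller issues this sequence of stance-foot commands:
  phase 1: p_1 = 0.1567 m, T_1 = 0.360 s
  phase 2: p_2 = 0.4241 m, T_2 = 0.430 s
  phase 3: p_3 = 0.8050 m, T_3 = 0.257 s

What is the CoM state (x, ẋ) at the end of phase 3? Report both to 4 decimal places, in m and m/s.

x = -1.0252, ẋ = -5.2611

phase 1: p=0.1567, T=0.360, ωT=1.164204, cosh=1.757772, sinh=1.445600; start (x,ẋ)=(0.030000, 0.397000) → end (x,ẋ)=(0.111455, 0.105522)
phase 2: p=0.4241, T=0.430, ωT=1.390577, cosh=2.133049, sinh=1.884118; start (x,ẋ)=(0.111455, 0.105522) → end (x,ẋ)=(-0.181308, -1.679877)
phase 3: p=0.8050, T=0.257, ωT=0.831112, cosh=1.365718, sinh=0.930153; start (x,ẋ)=(-0.181308, -1.679877) → end (x,ẋ)=(-1.025195, -5.261075)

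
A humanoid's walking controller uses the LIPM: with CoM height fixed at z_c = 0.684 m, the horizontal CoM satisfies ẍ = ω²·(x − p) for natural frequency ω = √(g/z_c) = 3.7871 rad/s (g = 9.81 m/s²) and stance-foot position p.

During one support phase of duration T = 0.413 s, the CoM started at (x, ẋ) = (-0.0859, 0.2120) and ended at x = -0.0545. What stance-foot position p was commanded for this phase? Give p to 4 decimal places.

ωT = 3.7871·0.413 = 1.564072; cosh(ωT) = 2.493761, sinh(ωT) = 2.284479
x(T) = p + (x₀−p)·cosh(ωT) + (ẋ₀/ω)·sinh(ωT) ⇒ p·(1 − cosh) = x(T) − x₀·cosh − (ẋ₀/ω)·sinh
numerator   = -0.0545 − (-0.0859)·2.493761 − (0.2120/3.7871)·2.284479 = 0.031830
denominator = 1 − 2.493761 = -1.493761
p = 0.031830 / -1.493761 = -0.0213

p = -0.0213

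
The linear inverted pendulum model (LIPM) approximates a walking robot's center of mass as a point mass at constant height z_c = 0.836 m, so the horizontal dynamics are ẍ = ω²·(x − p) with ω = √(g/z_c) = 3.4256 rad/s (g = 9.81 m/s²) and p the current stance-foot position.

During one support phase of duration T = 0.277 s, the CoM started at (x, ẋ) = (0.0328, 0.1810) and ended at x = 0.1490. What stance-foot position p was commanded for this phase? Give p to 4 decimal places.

ωT = 3.4256·0.277 = 0.948891; cosh(ωT) = 1.485007, sinh(ωT) = 1.097837
x(T) = p + (x₀−p)·cosh(ωT) + (ẋ₀/ω)·sinh(ωT) ⇒ p·(1 − cosh) = x(T) − x₀·cosh − (ẋ₀/ω)·sinh
numerator   = 0.1490 − (0.0328)·1.485007 − (0.1810/3.4256)·1.097837 = 0.042285
denominator = 1 − 1.485007 = -0.485007
p = 0.042285 / -0.485007 = -0.0872

p = -0.0872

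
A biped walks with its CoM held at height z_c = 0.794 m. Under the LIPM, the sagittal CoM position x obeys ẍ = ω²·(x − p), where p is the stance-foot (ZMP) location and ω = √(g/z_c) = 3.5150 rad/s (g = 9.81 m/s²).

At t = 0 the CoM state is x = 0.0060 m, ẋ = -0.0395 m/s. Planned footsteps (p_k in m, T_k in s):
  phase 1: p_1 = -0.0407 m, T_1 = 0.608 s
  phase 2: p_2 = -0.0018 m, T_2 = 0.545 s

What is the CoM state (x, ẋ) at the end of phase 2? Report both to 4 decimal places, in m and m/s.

x = 0.8843, ẋ = 3.1313

phase 1: p=-0.0407, T=0.608, ωT=2.137120, cosh=4.296494, sinh=4.178500; start (x,ẋ)=(0.006000, -0.039500) → end (x,ẋ)=(0.112990, 0.516191)
phase 2: p=-0.0018, T=0.545, ωT=1.915675, cosh=3.469382, sinh=3.322140; start (x,ẋ)=(0.112990, 0.516191) → end (x,ẋ)=(0.884320, 3.131307)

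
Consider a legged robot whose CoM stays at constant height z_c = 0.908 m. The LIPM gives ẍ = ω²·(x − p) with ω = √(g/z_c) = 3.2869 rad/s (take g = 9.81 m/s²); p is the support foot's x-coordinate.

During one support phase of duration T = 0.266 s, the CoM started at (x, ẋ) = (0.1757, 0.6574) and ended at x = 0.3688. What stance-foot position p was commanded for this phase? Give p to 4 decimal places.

p = 0.1878

ωT = 3.2869·0.266 = 0.874315; cosh(ωT) = 1.407191, sinh(ωT) = 0.990043
x(T) = p + (x₀−p)·cosh(ωT) + (ẋ₀/ω)·sinh(ωT) ⇒ p·(1 − cosh) = x(T) − x₀·cosh − (ẋ₀/ω)·sinh
numerator   = 0.3688 − (0.1757)·1.407191 − (0.6574/3.2869)·0.990043 = -0.076458
denominator = 1 − 1.407191 = -0.407191
p = -0.076458 / -0.407191 = 0.1878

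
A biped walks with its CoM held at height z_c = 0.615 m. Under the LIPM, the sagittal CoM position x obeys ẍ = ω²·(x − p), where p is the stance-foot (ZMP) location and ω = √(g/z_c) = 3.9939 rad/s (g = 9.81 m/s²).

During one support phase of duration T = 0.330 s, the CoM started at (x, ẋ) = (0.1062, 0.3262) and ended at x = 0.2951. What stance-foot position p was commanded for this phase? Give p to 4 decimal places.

ωT = 3.9939·0.330 = 1.317987; cosh(ωT) = 2.001784, sinh(ωT) = 1.734110
x(T) = p + (x₀−p)·cosh(ωT) + (ẋ₀/ω)·sinh(ωT) ⇒ p·(1 − cosh) = x(T) − x₀·cosh − (ẋ₀/ω)·sinh
numerator   = 0.2951 − (0.1062)·2.001784 − (0.3262/3.9939)·1.734110 = -0.059122
denominator = 1 − 2.001784 = -1.001784
p = -0.059122 / -1.001784 = 0.0590

p = 0.0590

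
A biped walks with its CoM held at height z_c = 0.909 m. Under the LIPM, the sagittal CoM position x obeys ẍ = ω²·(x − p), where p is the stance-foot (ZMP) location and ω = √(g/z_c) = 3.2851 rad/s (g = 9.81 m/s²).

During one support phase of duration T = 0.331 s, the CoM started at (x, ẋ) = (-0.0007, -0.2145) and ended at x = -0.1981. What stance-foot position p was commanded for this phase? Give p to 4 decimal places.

ωT = 3.2851·0.331 = 1.087368; cosh(ωT) = 1.651779, sinh(ωT) = 1.314677
x(T) = p + (x₀−p)·cosh(ωT) + (ẋ₀/ω)·sinh(ωT) ⇒ p·(1 − cosh) = x(T) − x₀·cosh − (ẋ₀/ω)·sinh
numerator   = -0.1981 − (-0.0007)·1.651779 − (-0.2145/3.2851)·1.314677 = -0.111102
denominator = 1 − 1.651779 = -0.651779
p = -0.111102 / -0.651779 = 0.1705

p = 0.1705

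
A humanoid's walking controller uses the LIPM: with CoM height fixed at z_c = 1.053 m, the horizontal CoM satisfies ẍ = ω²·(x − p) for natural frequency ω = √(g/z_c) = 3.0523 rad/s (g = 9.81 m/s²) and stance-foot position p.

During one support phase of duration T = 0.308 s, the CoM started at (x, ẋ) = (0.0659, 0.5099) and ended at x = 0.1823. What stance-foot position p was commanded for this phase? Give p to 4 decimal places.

p = 0.2023

ωT = 3.0523·0.308 = 0.940108; cosh(ωT) = 1.475422, sinh(ωT) = 1.084837
x(T) = p + (x₀−p)·cosh(ωT) + (ẋ₀/ω)·sinh(ωT) ⇒ p·(1 − cosh) = x(T) − x₀·cosh − (ẋ₀/ω)·sinh
numerator   = 0.1823 − (0.0659)·1.475422 − (0.5099/3.0523)·1.084837 = -0.096157
denominator = 1 − 1.475422 = -0.475422
p = -0.096157 / -0.475422 = 0.2023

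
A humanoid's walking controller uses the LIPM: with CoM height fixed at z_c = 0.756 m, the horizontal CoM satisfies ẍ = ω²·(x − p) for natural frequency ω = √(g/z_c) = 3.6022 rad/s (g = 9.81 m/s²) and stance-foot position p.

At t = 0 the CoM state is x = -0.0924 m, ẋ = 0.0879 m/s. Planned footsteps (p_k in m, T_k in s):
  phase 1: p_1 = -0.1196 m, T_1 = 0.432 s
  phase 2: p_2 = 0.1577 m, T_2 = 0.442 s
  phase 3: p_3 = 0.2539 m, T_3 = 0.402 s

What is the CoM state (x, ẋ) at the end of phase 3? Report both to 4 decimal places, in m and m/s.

phase 1: p=-0.1196, T=0.432, ωT=1.556150, cosh=2.475742, sinh=2.264795; start (x,ẋ)=(-0.092400, 0.087900) → end (x,ẋ)=(0.003005, 0.439522)
phase 2: p=0.1577, T=0.442, ωT=1.592172, cosh=2.558948, sinh=2.355465; start (x,ẋ)=(0.003005, 0.439522) → end (x,ẋ)=(0.049246, -0.187850)
phase 3: p=0.2539, T=0.402, ωT=1.448084, cosh=2.244988, sinh=2.009968; start (x,ẋ)=(0.049246, -0.187850) → end (x,ẋ)=(-0.310364, -1.903480)

x = -0.3104, ẋ = -1.9035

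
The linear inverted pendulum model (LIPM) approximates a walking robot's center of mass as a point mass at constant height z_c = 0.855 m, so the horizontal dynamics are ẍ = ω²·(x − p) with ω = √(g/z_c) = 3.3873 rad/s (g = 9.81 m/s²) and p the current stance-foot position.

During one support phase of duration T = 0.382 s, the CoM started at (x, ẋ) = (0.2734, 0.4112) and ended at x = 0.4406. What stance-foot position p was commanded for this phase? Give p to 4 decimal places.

p = 0.3125

ωT = 3.3873·0.382 = 1.293949; cosh(ωT) = 1.960673, sinh(ωT) = 1.686487
x(T) = p + (x₀−p)·cosh(ωT) + (ẋ₀/ω)·sinh(ωT) ⇒ p·(1 − cosh) = x(T) − x₀·cosh − (ẋ₀/ω)·sinh
numerator   = 0.4406 − (0.2734)·1.960673 − (0.4112/3.3873)·1.686487 = -0.300178
denominator = 1 − 1.960673 = -0.960673
p = -0.300178 / -0.960673 = 0.3125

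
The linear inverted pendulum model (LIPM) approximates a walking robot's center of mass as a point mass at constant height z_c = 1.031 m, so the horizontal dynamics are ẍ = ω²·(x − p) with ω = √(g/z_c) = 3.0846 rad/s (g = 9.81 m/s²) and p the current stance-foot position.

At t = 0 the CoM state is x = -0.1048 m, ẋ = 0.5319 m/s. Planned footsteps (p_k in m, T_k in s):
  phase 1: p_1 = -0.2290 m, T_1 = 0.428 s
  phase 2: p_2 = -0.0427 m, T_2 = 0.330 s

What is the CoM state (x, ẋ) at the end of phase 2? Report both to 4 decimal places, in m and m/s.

x = 1.2004, ẋ = 4.0564

phase 1: p=-0.2290, T=0.428, ωT=1.320209, cosh=2.005641, sinh=1.738562; start (x,ẋ)=(-0.104800, 0.531900) → end (x,ẋ)=(0.319893, 1.732856)
phase 2: p=-0.0427, T=0.330, ωT=1.017918, cosh=1.564387, sinh=1.203040; start (x,ẋ)=(0.319893, 1.732856) → end (x,ẋ)=(1.200376, 4.056405)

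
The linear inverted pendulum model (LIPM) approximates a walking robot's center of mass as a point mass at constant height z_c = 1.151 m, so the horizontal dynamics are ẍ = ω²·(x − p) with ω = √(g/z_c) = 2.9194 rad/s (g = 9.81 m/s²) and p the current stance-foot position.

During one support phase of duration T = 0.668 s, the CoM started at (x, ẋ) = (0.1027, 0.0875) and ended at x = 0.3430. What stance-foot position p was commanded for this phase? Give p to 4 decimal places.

p = 0.0497

ωT = 2.9194·0.668 = 1.950159; cosh(ωT) = 3.586029, sinh(ωT) = 3.443778
x(T) = p + (x₀−p)·cosh(ωT) + (ẋ₀/ω)·sinh(ωT) ⇒ p·(1 − cosh) = x(T) − x₀·cosh − (ẋ₀/ω)·sinh
numerator   = 0.3430 − (0.1027)·3.586029 − (0.0875/2.9194)·3.443778 = -0.128502
denominator = 1 − 3.586029 = -2.586029
p = -0.128502 / -2.586029 = 0.0497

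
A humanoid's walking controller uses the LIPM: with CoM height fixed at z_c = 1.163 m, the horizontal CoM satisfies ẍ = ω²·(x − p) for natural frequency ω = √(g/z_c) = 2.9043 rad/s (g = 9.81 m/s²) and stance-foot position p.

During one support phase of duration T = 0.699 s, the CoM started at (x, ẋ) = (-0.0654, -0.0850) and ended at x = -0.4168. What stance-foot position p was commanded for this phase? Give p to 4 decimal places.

ωT = 2.9043·0.699 = 2.030106; cosh(ωT) = 3.873106, sinh(ωT) = 3.741785
x(T) = p + (x₀−p)·cosh(ωT) + (ẋ₀/ω)·sinh(ωT) ⇒ p·(1 − cosh) = x(T) − x₀·cosh − (ẋ₀/ω)·sinh
numerator   = -0.4168 − (-0.0654)·3.873106 − (-0.0850/2.9043)·3.741785 = -0.053988
denominator = 1 − 3.873106 = -2.873106
p = -0.053988 / -2.873106 = 0.0188

p = 0.0188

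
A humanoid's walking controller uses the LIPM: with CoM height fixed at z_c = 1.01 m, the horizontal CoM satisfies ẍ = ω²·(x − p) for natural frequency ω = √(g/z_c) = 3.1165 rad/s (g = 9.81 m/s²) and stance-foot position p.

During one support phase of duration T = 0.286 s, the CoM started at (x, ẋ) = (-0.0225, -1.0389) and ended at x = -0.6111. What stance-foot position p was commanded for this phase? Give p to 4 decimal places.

ωT = 3.1165·0.286 = 0.891319; cosh(ωT) = 1.424229, sinh(ωT) = 1.014115
x(T) = p + (x₀−p)·cosh(ωT) + (ẋ₀/ω)·sinh(ωT) ⇒ p·(1 − cosh) = x(T) − x₀·cosh − (ẋ₀/ω)·sinh
numerator   = -0.6111 − (-0.0225)·1.424229 − (-1.0389/3.1165)·1.014115 = -0.240995
denominator = 1 − 1.424229 = -0.424229
p = -0.240995 / -0.424229 = 0.5681

p = 0.5681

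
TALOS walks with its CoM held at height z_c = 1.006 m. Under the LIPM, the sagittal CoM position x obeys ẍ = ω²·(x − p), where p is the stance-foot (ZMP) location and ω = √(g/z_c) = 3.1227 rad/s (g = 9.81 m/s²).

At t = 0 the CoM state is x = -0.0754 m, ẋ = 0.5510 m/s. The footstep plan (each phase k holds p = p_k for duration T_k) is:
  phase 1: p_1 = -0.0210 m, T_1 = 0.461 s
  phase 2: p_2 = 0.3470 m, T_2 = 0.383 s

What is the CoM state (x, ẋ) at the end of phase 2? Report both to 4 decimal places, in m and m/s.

x = 0.5260, ẋ = 0.9581

phase 1: p=-0.0210, T=0.461, ωT=1.439565, cosh=2.227945, sinh=1.990914; start (x,ẋ)=(-0.075400, 0.551000) → end (x,ẋ)=(0.209096, 0.889391)
phase 2: p=0.3470, T=0.383, ωT=1.195994, cosh=1.804623, sinh=1.502220; start (x,ẋ)=(0.209096, 0.889391) → end (x,ẋ)=(0.525990, 0.958113)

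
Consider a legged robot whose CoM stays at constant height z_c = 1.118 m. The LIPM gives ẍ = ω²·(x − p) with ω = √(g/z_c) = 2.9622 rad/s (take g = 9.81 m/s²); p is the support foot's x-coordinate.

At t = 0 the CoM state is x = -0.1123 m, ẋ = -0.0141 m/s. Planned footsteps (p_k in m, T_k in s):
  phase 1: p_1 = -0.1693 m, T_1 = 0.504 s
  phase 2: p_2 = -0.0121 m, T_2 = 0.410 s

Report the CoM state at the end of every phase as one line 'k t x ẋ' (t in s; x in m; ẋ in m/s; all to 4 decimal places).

1 0.5040 -0.0461 0.3238
2 0.9140 0.0934 0.4386

phase 1: p=-0.1693, T=0.504, ωT=1.492949, cosh=2.337454, sinh=2.112745; start (x,ẋ)=(-0.112300, -0.014100) → end (x,ẋ)=(-0.046122, 0.323769)
phase 2: p=-0.0121, T=0.410, ωT=1.214502, cosh=1.832737, sinh=1.535879; start (x,ẋ)=(-0.046122, 0.323769) → end (x,ẋ)=(0.093419, 0.438599)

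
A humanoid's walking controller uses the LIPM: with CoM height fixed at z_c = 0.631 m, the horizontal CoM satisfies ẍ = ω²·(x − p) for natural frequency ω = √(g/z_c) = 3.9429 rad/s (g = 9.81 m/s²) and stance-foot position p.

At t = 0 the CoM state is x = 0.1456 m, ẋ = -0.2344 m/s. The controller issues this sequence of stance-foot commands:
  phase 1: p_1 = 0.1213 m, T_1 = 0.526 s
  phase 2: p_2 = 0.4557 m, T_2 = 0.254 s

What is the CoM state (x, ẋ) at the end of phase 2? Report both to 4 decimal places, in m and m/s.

x = -0.4396, ẋ = -3.0611

phase 1: p=0.1213, T=0.526, ωT=2.073965, cosh=4.040998, sinh=3.915312; start (x,ẋ)=(0.145600, -0.234400) → end (x,ẋ)=(-0.013264, -0.572074)
phase 2: p=0.4557, T=0.254, ωT=1.001497, cosh=1.544841, sinh=1.177512; start (x,ẋ)=(-0.013264, -0.572074) → end (x,ẋ)=(-0.439619, -3.061074)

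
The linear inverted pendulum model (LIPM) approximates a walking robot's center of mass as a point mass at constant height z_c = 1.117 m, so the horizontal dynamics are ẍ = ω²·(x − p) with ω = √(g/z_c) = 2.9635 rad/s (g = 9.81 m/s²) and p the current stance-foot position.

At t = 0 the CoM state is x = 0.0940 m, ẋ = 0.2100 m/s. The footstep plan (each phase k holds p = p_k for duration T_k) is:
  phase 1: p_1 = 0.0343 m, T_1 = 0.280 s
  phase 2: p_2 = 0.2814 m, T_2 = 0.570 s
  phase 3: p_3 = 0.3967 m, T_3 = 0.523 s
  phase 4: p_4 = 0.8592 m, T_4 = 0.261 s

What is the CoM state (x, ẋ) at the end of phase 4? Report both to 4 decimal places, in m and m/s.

x = 1.0993, ẋ = 1.3910

phase 1: p=0.0343, T=0.280, ωT=0.829780, cosh=1.364480, sinh=0.928335; start (x,ẋ)=(0.094000, 0.210000) → end (x,ẋ)=(0.181543, 0.450783)
phase 2: p=0.2814, T=0.570, ωT=1.689195, cosh=2.799894, sinh=2.615226; start (x,ẋ)=(0.181543, 0.450783) → end (x,ẋ)=(0.399618, 0.488231)
phase 3: p=0.3967, T=0.523, ωT=1.549910, cosh=2.461658, sinh=2.249391; start (x,ẋ)=(0.399618, 0.488231) → end (x,ẋ)=(0.774465, 1.221308)
phase 4: p=0.8592, T=0.261, ωT=0.773473, cosh=1.314344, sinh=0.852937; start (x,ẋ)=(0.774465, 1.221308) → end (x,ẋ)=(1.099339, 1.391037)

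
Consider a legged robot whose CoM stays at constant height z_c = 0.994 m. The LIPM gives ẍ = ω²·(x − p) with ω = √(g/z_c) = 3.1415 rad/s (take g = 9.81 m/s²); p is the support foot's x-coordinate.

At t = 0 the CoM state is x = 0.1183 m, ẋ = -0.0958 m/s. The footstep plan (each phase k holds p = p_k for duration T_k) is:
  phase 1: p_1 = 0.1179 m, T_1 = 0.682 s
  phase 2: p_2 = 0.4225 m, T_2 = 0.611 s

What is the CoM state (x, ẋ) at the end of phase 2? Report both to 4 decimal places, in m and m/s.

x = -1.5119, ẋ = -5.9383

phase 1: p=0.1179, T=0.682, ωT=2.142503, cosh=4.319050, sinh=4.201689; start (x,ẋ)=(0.118300, -0.095800) → end (x,ẋ)=(-0.008503, -0.408485)
phase 2: p=0.4225, T=0.611, ωT=1.919457, cosh=3.481969, sinh=3.335283; start (x,ẋ)=(-0.008503, -0.408485) → end (x,ẋ)=(-1.511921, -5.938290)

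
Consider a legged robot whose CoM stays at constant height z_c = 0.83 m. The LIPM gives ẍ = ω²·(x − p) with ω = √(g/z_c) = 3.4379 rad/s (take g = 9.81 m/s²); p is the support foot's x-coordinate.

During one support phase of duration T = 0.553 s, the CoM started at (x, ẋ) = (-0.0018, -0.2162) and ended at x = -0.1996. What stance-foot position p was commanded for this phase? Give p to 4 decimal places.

ωT = 3.4379·0.553 = 1.901159; cosh(ωT) = 3.421521, sinh(ωT) = 3.272125
x(T) = p + (x₀−p)·cosh(ωT) + (ẋ₀/ω)·sinh(ωT) ⇒ p·(1 − cosh) = x(T) − x₀·cosh − (ẋ₀/ω)·sinh
numerator   = -0.1996 − (-0.0018)·3.421521 − (-0.2162/3.4379)·3.272125 = 0.012334
denominator = 1 − 3.421521 = -2.421521
p = 0.012334 / -2.421521 = -0.0051

p = -0.0051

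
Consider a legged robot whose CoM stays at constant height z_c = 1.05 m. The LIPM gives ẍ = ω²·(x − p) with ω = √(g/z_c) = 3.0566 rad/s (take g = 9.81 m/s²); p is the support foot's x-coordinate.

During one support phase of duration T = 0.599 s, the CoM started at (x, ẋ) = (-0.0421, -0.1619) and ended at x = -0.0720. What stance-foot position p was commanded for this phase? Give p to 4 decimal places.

ωT = 3.0566·0.599 = 1.830903; cosh(ωT) = 3.199895, sinh(ωT) = 3.039626
x(T) = p + (x₀−p)·cosh(ωT) + (ẋ₀/ω)·sinh(ωT) ⇒ p·(1 − cosh) = x(T) − x₀·cosh − (ẋ₀/ω)·sinh
numerator   = -0.0720 − (-0.0421)·3.199895 − (-0.1619/3.0566)·3.039626 = 0.223717
denominator = 1 − 3.199895 = -2.199895
p = 0.223717 / -2.199895 = -0.1017

p = -0.1017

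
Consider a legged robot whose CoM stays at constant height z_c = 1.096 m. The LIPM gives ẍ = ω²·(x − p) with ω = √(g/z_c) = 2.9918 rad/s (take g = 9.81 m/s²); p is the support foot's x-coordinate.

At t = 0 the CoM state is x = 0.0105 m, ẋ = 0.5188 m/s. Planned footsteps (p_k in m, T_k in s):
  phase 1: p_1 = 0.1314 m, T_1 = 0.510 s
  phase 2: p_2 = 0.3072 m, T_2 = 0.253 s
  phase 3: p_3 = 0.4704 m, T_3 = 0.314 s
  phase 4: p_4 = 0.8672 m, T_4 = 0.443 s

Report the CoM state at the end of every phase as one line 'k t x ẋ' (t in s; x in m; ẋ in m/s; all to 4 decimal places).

phase 1: p=0.1314, T=0.510, ωT=1.525818, cosh=2.408174, sinh=2.190730; start (x,ẋ)=(0.010500, 0.518800) → end (x,ẋ)=(0.220140, 0.456954)
phase 2: p=0.3072, T=0.253, ωT=0.756925, cosh=1.300409, sinh=0.831303; start (x,ẋ)=(0.220140, 0.456954) → end (x,ẋ)=(0.320957, 0.377703)
phase 3: p=0.4704, T=0.314, ωT=0.939425, cosh=1.474681, sinh=1.083829; start (x,ẋ)=(0.320957, 0.377703) → end (x,ẋ)=(0.386848, 0.072406)
phase 4: p=0.8672, T=0.443, ωT=1.325367, cosh=2.014637, sinh=1.748931; start (x,ẋ)=(0.386848, 0.072406) → end (x,ẋ)=(-0.058209, -2.367550)

1 0.5100 0.2201 0.4570
2 0.7630 0.3210 0.3777
3 1.0770 0.3868 0.0724
4 1.5200 -0.0582 -2.3675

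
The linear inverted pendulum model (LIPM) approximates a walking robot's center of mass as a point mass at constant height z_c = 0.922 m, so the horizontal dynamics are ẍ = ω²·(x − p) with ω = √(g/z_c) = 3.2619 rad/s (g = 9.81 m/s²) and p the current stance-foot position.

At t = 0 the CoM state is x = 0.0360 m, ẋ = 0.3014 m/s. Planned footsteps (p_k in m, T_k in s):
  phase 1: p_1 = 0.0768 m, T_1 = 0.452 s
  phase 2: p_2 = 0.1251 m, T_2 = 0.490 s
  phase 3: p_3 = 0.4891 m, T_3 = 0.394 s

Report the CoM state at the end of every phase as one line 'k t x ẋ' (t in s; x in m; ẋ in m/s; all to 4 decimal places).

1 0.4520 0.1743 0.4174
2 0.9420 0.5550 1.4543
3 1.3360 1.3616 3.1889

phase 1: p=0.0768, T=0.452, ωT=1.474379, cosh=2.298621, sinh=2.069700; start (x,ẋ)=(0.036000, 0.301400) → end (x,ẋ)=(0.174257, 0.417357)
phase 2: p=0.1251, T=0.490, ωT=1.598331, cosh=2.573503, sinh=2.371269; start (x,ẋ)=(0.174257, 0.417357) → end (x,ẋ)=(0.555007, 1.454291)
phase 3: p=0.4891, T=0.394, ωT=1.285189, cosh=1.945974, sinh=1.669376; start (x,ẋ)=(0.555007, 1.454291) → end (x,ẋ)=(1.361631, 3.188899)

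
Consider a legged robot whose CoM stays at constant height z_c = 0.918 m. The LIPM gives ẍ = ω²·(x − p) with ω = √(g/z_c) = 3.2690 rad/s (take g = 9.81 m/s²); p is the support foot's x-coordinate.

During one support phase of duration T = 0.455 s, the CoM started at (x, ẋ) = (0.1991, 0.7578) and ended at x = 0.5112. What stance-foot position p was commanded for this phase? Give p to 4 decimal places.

p = 0.3308

ωT = 3.2690·0.455 = 1.487395; cosh(ωT) = 2.325756, sinh(ωT) = 2.099796
x(T) = p + (x₀−p)·cosh(ωT) + (ẋ₀/ω)·sinh(ωT) ⇒ p·(1 − cosh) = x(T) − x₀·cosh − (ẋ₀/ω)·sinh
numerator   = 0.5112 − (0.1991)·2.325756 − (0.7578/3.2690)·2.099796 = -0.438620
denominator = 1 − 2.325756 = -1.325756
p = -0.438620 / -1.325756 = 0.3308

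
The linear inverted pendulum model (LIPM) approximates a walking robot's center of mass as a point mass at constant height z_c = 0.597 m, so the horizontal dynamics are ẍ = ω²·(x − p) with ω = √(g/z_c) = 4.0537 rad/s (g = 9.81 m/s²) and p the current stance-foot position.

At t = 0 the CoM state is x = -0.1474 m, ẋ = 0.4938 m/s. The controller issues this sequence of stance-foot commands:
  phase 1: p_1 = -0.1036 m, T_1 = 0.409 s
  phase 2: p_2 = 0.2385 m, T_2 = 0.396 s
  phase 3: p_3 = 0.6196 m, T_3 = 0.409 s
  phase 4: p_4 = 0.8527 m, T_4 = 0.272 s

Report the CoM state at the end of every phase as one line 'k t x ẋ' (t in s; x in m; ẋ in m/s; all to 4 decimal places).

1 0.4090 0.0854 0.8939
2 0.8050 0.3687 0.8320
3 1.2140 0.4563 -0.3096
4 1.4860 0.0876 -2.6708

phase 1: p=-0.1036, T=0.409, ωT=1.657963, cosh=2.719568, sinh=2.529042; start (x,ẋ)=(-0.147400, 0.493800) → end (x,ẋ)=(0.085357, 0.893886)
phase 2: p=0.2385, T=0.396, ωT=1.605265, cosh=2.590008, sinh=2.389172; start (x,ẋ)=(0.085357, 0.893886) → end (x,ẋ)=(0.368698, 0.831987)
phase 3: p=0.6196, T=0.409, ωT=1.657963, cosh=2.719568, sinh=2.529042; start (x,ẋ)=(0.368698, 0.831987) → end (x,ẋ)=(0.456319, -0.309595)
phase 4: p=0.8527, T=0.272, ωT=1.102606, cosh=1.672005, sinh=1.340001; start (x,ẋ)=(0.456319, -0.309595) → end (x,ẋ)=(0.087609, -2.670770)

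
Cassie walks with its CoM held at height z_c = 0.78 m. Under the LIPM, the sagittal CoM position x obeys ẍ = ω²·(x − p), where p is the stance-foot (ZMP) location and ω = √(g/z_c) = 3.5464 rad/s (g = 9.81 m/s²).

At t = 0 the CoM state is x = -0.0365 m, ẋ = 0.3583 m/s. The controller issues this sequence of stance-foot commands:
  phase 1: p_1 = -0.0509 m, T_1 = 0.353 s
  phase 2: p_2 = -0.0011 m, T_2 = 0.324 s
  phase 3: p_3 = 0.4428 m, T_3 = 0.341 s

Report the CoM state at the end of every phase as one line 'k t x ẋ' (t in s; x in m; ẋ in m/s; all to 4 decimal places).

phase 1: p=-0.0509, T=0.353, ωT=1.251879, cosh=1.891438, sinh=1.605471; start (x,ẋ)=(-0.036500, 0.358300) → end (x,ẋ)=(0.138541, 0.759691)
phase 2: p=-0.0011, T=0.324, ωT=1.149034, cosh=1.736043, sinh=1.419100; start (x,ẋ)=(0.138541, 0.759691) → end (x,ẋ)=(0.545314, 2.021624)
phase 3: p=0.4428, T=0.341, ωT=1.209322, cosh=1.824806, sinh=1.526407; start (x,ẋ)=(0.545314, 2.021624) → end (x,ẋ)=(1.499996, 4.244006)

1 0.3530 0.1385 0.7597
2 0.6770 0.5453 2.0216
3 1.0180 1.5000 4.2440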